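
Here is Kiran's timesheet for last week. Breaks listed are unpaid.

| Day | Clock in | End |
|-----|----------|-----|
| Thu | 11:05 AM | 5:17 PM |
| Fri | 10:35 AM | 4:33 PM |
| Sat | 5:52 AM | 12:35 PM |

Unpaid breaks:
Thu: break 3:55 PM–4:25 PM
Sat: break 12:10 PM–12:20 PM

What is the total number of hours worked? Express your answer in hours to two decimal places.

Thu: 11:05 AM–5:17 PM = 6 h 12 min; less 30 min break → 5 h 42 min
Fri: 10:35 AM–4:33 PM = 5 h 58 min
Sat: 5:52 AM–12:35 PM = 6 h 43 min; less 10 min break → 6 h 33 min
Total: 5 h 42 min + 5 h 58 min + 6 h 33 min = 18 h 13 min.

18.22 hours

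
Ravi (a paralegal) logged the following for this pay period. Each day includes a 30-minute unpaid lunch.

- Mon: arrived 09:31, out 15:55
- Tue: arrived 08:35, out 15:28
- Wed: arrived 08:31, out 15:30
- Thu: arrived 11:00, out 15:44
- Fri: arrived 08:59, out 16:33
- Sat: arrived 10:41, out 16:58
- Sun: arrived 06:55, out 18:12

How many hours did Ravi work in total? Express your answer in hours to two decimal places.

46.63 hours

Mon: 09:31–15:55 = 6 h 24 min; less 30 min break → 5 h 54 min
Tue: 08:35–15:28 = 6 h 53 min; less 30 min break → 6 h 23 min
Wed: 08:31–15:30 = 6 h 59 min; less 30 min break → 6 h 29 min
Thu: 11:00–15:44 = 4 h 44 min; less 30 min break → 4 h 14 min
Fri: 08:59–16:33 = 7 h 34 min; less 30 min break → 7 h 4 min
Sat: 10:41–16:58 = 6 h 17 min; less 30 min break → 5 h 47 min
Sun: 06:55–18:12 = 11 h 17 min; less 30 min break → 10 h 47 min
Total: 5 h 54 min + 6 h 23 min + 6 h 29 min + 4 h 14 min + 7 h 4 min + 5 h 47 min + 10 h 47 min = 46 h 38 min.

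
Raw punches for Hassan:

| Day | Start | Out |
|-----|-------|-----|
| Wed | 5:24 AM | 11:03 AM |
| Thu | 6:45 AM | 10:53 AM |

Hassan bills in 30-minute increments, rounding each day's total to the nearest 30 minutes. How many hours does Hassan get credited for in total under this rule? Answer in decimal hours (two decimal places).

Wed: 5:24 AM–11:03 AM = 5 h 39 min → rounds to 5 h 30 min
Thu: 6:45 AM–10:53 AM = 4 h 8 min → rounds to 4 h 0 min
Total credited: 9 h 30 min.

9.50 hours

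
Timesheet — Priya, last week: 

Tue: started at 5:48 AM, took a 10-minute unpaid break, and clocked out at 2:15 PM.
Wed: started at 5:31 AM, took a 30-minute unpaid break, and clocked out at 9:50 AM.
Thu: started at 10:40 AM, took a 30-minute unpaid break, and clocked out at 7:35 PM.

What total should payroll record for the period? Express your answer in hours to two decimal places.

20.52 hours

Tue: 5:48 AM–2:15 PM = 8 h 27 min; less 10 min break → 8 h 17 min
Wed: 5:31 AM–9:50 AM = 4 h 19 min; less 30 min break → 3 h 49 min
Thu: 10:40 AM–7:35 PM = 8 h 55 min; less 30 min break → 8 h 25 min
Total: 8 h 17 min + 3 h 49 min + 8 h 25 min = 20 h 31 min.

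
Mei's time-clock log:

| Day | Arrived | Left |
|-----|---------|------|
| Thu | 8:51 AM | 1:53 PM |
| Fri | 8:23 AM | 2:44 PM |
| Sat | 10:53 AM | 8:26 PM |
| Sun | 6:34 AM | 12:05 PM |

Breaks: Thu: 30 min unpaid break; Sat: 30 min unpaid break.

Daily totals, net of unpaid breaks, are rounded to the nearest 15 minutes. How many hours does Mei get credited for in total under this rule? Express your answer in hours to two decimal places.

25.25 hours

Thu: 8:51 AM–1:53 PM = 5 h 2 min − 30 min = 4 h 32 min → rounds to 4 h 30 min
Fri: 8:23 AM–2:44 PM = 6 h 21 min → rounds to 6 h 15 min
Sat: 10:53 AM–8:26 PM = 9 h 33 min − 30 min = 9 h 3 min → rounds to 9 h 0 min
Sun: 6:34 AM–12:05 PM = 5 h 31 min → rounds to 5 h 30 min
Total credited: 25 h 15 min.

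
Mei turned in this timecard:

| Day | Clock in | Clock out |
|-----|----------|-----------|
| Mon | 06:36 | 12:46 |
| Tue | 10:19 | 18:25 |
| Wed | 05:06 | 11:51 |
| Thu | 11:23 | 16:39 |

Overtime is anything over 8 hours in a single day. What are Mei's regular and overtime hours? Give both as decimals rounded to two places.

Mon: 06:36–12:46 = 6 h 10 min
Tue: 10:19–18:25 = 8 h 6 min
Wed: 05:06–11:51 = 6 h 45 min
Thu: 11:23–16:39 = 5 h 16 min
Mon reg 6 h 10 min / OT 0 h 0 min; Tue reg 8 h 0 min / OT 0 h 6 min; Wed reg 6 h 45 min / OT 0 h 0 min; Thu reg 5 h 16 min / OT 0 h 0 min.
Totals: regular 26 h 11 min, overtime 0 h 6 min.

Regular 26.18 hours, overtime 0.10 hours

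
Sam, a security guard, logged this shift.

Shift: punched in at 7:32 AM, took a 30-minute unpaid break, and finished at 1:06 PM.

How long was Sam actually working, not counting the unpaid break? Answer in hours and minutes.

Shift: 7:32 AM–1:06 PM = 5 h 34 min; less 30 min break → 5 h 4 min

5 h 4 min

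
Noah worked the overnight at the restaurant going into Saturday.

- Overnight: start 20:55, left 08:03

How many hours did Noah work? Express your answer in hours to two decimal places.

11.13 hours

Overnight: 20:55 → midnight = 3 h 5 min; midnight → 08:03 = 8 h 3 min; span 11 h 8 min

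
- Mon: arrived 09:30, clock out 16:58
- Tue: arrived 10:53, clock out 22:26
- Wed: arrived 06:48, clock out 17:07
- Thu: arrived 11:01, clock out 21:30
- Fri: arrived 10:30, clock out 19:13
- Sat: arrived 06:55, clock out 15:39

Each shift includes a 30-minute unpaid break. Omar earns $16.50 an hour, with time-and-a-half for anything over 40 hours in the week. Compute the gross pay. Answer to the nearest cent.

Mon: 09:30–16:58 = 7 h 28 min; less 30 min break → 6 h 58 min
Tue: 10:53–22:26 = 11 h 33 min; less 30 min break → 11 h 3 min
Wed: 06:48–17:07 = 10 h 19 min; less 30 min break → 9 h 49 min
Thu: 11:01–21:30 = 10 h 29 min; less 30 min break → 9 h 59 min
Fri: 10:30–19:13 = 8 h 43 min; less 30 min break → 8 h 13 min
Sat: 06:55–15:39 = 8 h 44 min; less 30 min break → 8 h 14 min
Total worked: 54 h 16 min = 3256 min.
Regular 40 h 0 min = 2400 min at $16.50/h; overtime 14 h 16 min = 856 min at $24.75/h.
Pay = (2400 × $16.50 + 856 × $24.75) ÷ 60 = $1013.10.

$1013.10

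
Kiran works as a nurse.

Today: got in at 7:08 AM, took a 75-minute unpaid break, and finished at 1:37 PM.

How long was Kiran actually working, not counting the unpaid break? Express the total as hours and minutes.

5 h 14 min

Today: 7:08 AM–1:37 PM = 6 h 29 min; less 75 min break → 5 h 14 min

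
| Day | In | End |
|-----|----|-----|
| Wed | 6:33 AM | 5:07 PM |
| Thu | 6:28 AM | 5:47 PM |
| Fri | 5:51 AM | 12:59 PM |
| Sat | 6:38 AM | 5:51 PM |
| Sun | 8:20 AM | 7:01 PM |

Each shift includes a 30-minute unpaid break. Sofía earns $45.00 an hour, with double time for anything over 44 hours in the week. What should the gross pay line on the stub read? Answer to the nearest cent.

Wed: 6:33 AM–5:07 PM = 10 h 34 min; less 30 min break → 10 h 4 min
Thu: 6:28 AM–5:47 PM = 11 h 19 min; less 30 min break → 10 h 49 min
Fri: 5:51 AM–12:59 PM = 7 h 8 min; less 30 min break → 6 h 38 min
Sat: 6:38 AM–5:51 PM = 11 h 13 min; less 30 min break → 10 h 43 min
Sun: 8:20 AM–7:01 PM = 10 h 41 min; less 30 min break → 10 h 11 min
Total worked: 48 h 25 min = 2905 min.
Regular 44 h 0 min = 2640 min at $45.00/h; overtime 4 h 25 min = 265 min at $90.00/h.
Pay = (2640 × $45.00 + 265 × $90.00) ÷ 60 = $2377.50.

$2377.50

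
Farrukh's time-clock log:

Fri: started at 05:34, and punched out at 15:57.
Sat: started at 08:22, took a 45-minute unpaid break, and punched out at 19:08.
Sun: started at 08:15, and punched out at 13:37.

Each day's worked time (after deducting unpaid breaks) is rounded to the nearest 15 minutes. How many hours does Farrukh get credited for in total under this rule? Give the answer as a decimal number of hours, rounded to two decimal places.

25.75 hours

Fri: 05:34–15:57 = 10 h 23 min → rounds to 10 h 30 min
Sat: 08:22–19:08 = 10 h 46 min − 45 min = 10 h 1 min → rounds to 10 h 0 min
Sun: 08:15–13:37 = 5 h 22 min → rounds to 5 h 15 min
Total credited: 25 h 45 min.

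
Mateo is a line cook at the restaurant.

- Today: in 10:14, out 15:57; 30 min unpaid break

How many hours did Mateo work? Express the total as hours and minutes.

Today: 10:14–15:57 = 5 h 43 min; less 30 min break → 5 h 13 min

5 h 13 min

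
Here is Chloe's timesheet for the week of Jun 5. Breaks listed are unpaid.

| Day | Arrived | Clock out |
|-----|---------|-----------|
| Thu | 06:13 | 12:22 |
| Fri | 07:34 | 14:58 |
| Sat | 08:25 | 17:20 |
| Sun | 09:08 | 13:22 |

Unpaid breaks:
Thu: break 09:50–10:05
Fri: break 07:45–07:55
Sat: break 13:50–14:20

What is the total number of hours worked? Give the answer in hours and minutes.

Thu: 06:13–12:22 = 6 h 9 min; less 15 min break → 5 h 54 min
Fri: 07:34–14:58 = 7 h 24 min; less 10 min break → 7 h 14 min
Sat: 08:25–17:20 = 8 h 55 min; less 30 min break → 8 h 25 min
Sun: 09:08–13:22 = 4 h 14 min
Total: 5 h 54 min + 7 h 14 min + 8 h 25 min + 4 h 14 min = 25 h 47 min.

25 h 47 min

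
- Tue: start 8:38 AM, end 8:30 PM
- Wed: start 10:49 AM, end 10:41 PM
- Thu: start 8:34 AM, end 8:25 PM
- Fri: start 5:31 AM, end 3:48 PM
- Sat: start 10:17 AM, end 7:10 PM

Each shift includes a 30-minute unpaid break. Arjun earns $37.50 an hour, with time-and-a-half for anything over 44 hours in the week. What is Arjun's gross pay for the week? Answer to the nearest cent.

$2114.06

Tue: 8:38 AM–8:30 PM = 11 h 52 min; less 30 min break → 11 h 22 min
Wed: 10:49 AM–10:41 PM = 11 h 52 min; less 30 min break → 11 h 22 min
Thu: 8:34 AM–8:25 PM = 11 h 51 min; less 30 min break → 11 h 21 min
Fri: 5:31 AM–3:48 PM = 10 h 17 min; less 30 min break → 9 h 47 min
Sat: 10:17 AM–7:10 PM = 8 h 53 min; less 30 min break → 8 h 23 min
Total worked: 52 h 15 min = 3135 min.
Regular 44 h 0 min = 2640 min at $37.50/h; overtime 8 h 15 min = 495 min at $56.25/h.
Pay = (2640 × $37.50 + 495 × $56.25) ÷ 60 = $2114.06.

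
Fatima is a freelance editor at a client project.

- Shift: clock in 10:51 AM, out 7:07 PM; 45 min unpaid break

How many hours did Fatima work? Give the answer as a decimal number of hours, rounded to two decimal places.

Shift: 10:51 AM–7:07 PM = 8 h 16 min; less 45 min break → 7 h 31 min

7.52 hours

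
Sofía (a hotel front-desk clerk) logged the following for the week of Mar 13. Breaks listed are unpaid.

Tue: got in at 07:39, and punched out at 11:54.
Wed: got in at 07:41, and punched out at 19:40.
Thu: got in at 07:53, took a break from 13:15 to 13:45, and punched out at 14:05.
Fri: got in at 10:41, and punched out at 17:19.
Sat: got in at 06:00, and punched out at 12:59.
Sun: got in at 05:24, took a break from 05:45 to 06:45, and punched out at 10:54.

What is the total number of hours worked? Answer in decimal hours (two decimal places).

40.05 hours

Tue: 07:39–11:54 = 4 h 15 min
Wed: 07:41–19:40 = 11 h 59 min
Thu: 07:53–14:05 = 6 h 12 min; less 30 min break → 5 h 42 min
Fri: 10:41–17:19 = 6 h 38 min
Sat: 06:00–12:59 = 6 h 59 min
Sun: 05:24–10:54 = 5 h 30 min; less 60 min break → 4 h 30 min
Total: 4 h 15 min + 11 h 59 min + 5 h 42 min + 6 h 38 min + 6 h 59 min + 4 h 30 min = 40 h 3 min.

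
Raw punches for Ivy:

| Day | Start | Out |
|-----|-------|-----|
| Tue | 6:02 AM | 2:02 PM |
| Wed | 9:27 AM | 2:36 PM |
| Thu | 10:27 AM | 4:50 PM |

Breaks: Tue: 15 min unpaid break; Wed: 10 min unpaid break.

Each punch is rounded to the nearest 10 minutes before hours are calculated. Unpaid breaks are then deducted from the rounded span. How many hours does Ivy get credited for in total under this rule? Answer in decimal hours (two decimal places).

19.08 hours

Tue: in 6:02 AM→6:00 AM, out 2:02 PM→2:00 PM; 8 h 0 min − 15 min = 7 h 45 min
Wed: in 9:27 AM→9:30 AM, out 2:36 PM→2:40 PM; 5 h 10 min − 10 min = 5 h 0 min
Thu: in 10:27 AM→10:30 AM, out 4:50 PM→4:50 PM; 6 h 20 min
Total credited: 19 h 5 min.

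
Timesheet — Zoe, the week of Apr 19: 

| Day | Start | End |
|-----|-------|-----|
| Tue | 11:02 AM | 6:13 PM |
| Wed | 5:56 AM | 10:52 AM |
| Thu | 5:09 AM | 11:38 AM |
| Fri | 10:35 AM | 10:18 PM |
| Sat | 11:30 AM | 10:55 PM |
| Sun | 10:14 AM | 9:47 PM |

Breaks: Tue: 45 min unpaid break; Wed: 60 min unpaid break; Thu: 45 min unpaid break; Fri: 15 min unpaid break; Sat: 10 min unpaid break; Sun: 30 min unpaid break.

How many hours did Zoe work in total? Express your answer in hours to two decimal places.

49.87 hours

Tue: 11:02 AM–6:13 PM = 7 h 11 min; less 45 min break → 6 h 26 min
Wed: 5:56 AM–10:52 AM = 4 h 56 min; less 60 min break → 3 h 56 min
Thu: 5:09 AM–11:38 AM = 6 h 29 min; less 45 min break → 5 h 44 min
Fri: 10:35 AM–10:18 PM = 11 h 43 min; less 15 min break → 11 h 28 min
Sat: 11:30 AM–10:55 PM = 11 h 25 min; less 10 min break → 11 h 15 min
Sun: 10:14 AM–9:47 PM = 11 h 33 min; less 30 min break → 11 h 3 min
Total: 6 h 26 min + 3 h 56 min + 5 h 44 min + 11 h 28 min + 11 h 15 min + 11 h 3 min = 49 h 52 min.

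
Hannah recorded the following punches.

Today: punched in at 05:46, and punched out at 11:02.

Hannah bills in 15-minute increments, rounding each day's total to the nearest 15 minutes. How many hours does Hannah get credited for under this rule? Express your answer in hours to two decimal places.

Today: 05:46–11:02 = 5 h 16 min → rounds to 5 h 15 min

5.25 hours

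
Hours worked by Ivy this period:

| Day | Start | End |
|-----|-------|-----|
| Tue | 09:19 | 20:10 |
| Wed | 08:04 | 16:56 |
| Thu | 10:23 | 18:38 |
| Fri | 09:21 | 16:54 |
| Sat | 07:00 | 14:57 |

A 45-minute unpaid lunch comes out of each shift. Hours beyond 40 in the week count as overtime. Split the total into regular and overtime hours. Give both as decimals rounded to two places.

Tue: 09:19–20:10 = 10 h 51 min; less 45 min break → 10 h 6 min
Wed: 08:04–16:56 = 8 h 52 min; less 45 min break → 8 h 7 min
Thu: 10:23–18:38 = 8 h 15 min; less 45 min break → 7 h 30 min
Fri: 09:21–16:54 = 7 h 33 min; less 45 min break → 6 h 48 min
Sat: 07:00–14:57 = 7 h 57 min; less 45 min break → 7 h 12 min
Total worked: 39 h 43 min = 39.72 h.
Threshold 40 h → overtime 0 h 0 min, regular 39 h 43 min.

Regular 39.72 hours, overtime 0.00 hours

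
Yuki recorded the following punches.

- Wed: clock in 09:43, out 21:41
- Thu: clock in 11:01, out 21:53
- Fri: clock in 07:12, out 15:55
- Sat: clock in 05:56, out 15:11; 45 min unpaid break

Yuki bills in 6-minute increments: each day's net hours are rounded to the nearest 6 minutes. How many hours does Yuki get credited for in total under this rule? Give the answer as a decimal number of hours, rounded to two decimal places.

Wed: 09:43–21:41 = 11 h 58 min → rounds to 12 h 0 min
Thu: 11:01–21:53 = 10 h 52 min → rounds to 10 h 54 min
Fri: 07:12–15:55 = 8 h 43 min → rounds to 8 h 42 min
Sat: 05:56–15:11 = 9 h 15 min − 45 min = 8 h 30 min → rounds to 8 h 30 min
Total credited: 40 h 6 min.

40.10 hours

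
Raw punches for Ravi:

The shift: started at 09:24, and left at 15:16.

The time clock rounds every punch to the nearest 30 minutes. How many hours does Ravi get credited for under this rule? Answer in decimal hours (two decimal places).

6.00 hours

The shift: in 09:24→09:30, out 15:16→15:30; 6 h 0 min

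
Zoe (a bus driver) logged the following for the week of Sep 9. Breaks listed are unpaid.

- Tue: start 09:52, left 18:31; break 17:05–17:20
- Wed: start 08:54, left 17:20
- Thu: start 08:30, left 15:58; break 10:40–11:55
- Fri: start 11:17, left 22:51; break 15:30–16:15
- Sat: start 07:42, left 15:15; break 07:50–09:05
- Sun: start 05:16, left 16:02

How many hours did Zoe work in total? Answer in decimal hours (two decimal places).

50.93 hours

Tue: 09:52–18:31 = 8 h 39 min; less 15 min break → 8 h 24 min
Wed: 08:54–17:20 = 8 h 26 min
Thu: 08:30–15:58 = 7 h 28 min; less 75 min break → 6 h 13 min
Fri: 11:17–22:51 = 11 h 34 min; less 45 min break → 10 h 49 min
Sat: 07:42–15:15 = 7 h 33 min; less 75 min break → 6 h 18 min
Sun: 05:16–16:02 = 10 h 46 min
Total: 8 h 24 min + 8 h 26 min + 6 h 13 min + 10 h 49 min + 6 h 18 min + 10 h 46 min = 50 h 56 min.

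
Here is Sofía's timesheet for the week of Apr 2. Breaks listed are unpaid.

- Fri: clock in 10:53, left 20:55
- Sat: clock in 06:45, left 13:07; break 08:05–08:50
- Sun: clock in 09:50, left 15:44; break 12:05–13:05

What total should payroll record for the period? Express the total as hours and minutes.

20 h 33 min

Fri: 10:53–20:55 = 10 h 2 min
Sat: 06:45–13:07 = 6 h 22 min; less 45 min break → 5 h 37 min
Sun: 09:50–15:44 = 5 h 54 min; less 60 min break → 4 h 54 min
Total: 10 h 2 min + 5 h 37 min + 4 h 54 min = 20 h 33 min.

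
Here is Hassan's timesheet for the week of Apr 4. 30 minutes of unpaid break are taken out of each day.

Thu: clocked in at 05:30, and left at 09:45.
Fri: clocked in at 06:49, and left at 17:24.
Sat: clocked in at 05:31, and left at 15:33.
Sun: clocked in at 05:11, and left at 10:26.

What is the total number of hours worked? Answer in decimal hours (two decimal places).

Thu: 05:30–09:45 = 4 h 15 min; less 30 min break → 3 h 45 min
Fri: 06:49–17:24 = 10 h 35 min; less 30 min break → 10 h 5 min
Sat: 05:31–15:33 = 10 h 2 min; less 30 min break → 9 h 32 min
Sun: 05:11–10:26 = 5 h 15 min; less 30 min break → 4 h 45 min
Total: 3 h 45 min + 10 h 5 min + 9 h 32 min + 4 h 45 min = 28 h 7 min.

28.12 hours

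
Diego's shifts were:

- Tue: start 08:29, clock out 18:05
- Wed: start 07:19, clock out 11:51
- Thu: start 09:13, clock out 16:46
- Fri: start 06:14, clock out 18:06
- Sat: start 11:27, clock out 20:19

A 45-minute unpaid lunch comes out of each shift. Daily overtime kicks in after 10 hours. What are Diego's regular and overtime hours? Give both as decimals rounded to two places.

Regular 37.55 hours, overtime 1.12 hours

Tue: 08:29–18:05 = 9 h 36 min; less 45 min break → 8 h 51 min
Wed: 07:19–11:51 = 4 h 32 min; less 45 min break → 3 h 47 min
Thu: 09:13–16:46 = 7 h 33 min; less 45 min break → 6 h 48 min
Fri: 06:14–18:06 = 11 h 52 min; less 45 min break → 11 h 7 min
Sat: 11:27–20:19 = 8 h 52 min; less 45 min break → 8 h 7 min
Tue reg 8 h 51 min / OT 0 h 0 min; Wed reg 3 h 47 min / OT 0 h 0 min; Thu reg 6 h 48 min / OT 0 h 0 min; Fri reg 10 h 0 min / OT 1 h 7 min; Sat reg 8 h 7 min / OT 0 h 0 min.
Totals: regular 37 h 33 min, overtime 1 h 7 min.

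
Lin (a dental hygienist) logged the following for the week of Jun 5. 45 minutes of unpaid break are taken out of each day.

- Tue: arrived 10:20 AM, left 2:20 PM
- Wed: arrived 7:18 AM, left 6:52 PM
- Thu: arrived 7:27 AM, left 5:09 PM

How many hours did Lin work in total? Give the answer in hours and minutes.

23 h 1 min

Tue: 10:20 AM–2:20 PM = 4 h 0 min; less 45 min break → 3 h 15 min
Wed: 7:18 AM–6:52 PM = 11 h 34 min; less 45 min break → 10 h 49 min
Thu: 7:27 AM–5:09 PM = 9 h 42 min; less 45 min break → 8 h 57 min
Total: 3 h 15 min + 10 h 49 min + 8 h 57 min = 23 h 1 min.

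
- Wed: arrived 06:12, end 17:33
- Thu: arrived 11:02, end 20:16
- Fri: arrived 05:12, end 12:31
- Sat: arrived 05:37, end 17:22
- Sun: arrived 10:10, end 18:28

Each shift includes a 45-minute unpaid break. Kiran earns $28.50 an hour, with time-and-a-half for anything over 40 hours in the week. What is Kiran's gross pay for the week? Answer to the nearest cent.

$1319.55

Wed: 06:12–17:33 = 11 h 21 min; less 45 min break → 10 h 36 min
Thu: 11:02–20:16 = 9 h 14 min; less 45 min break → 8 h 29 min
Fri: 05:12–12:31 = 7 h 19 min; less 45 min break → 6 h 34 min
Sat: 05:37–17:22 = 11 h 45 min; less 45 min break → 11 h 0 min
Sun: 10:10–18:28 = 8 h 18 min; less 45 min break → 7 h 33 min
Total worked: 44 h 12 min = 2652 min.
Regular 40 h 0 min = 2400 min at $28.50/h; overtime 4 h 12 min = 252 min at $42.75/h.
Pay = (2400 × $28.50 + 252 × $42.75) ÷ 60 = $1319.55.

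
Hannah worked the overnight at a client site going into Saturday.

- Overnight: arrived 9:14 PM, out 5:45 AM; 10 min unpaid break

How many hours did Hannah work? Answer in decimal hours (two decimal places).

Overnight: 9:14 PM → midnight = 2 h 46 min; midnight → 5:45 AM = 5 h 45 min; span 8 h 31 min; less 10 min break → 8 h 21 min

8.35 hours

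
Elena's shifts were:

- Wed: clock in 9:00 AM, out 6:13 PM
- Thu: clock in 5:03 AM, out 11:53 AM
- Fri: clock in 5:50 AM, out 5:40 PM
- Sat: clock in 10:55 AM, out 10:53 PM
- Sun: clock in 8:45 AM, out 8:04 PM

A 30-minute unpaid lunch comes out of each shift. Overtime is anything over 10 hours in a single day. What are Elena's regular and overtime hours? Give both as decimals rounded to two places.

Regular 45.05 hours, overtime 3.62 hours

Wed: 9:00 AM–6:13 PM = 9 h 13 min; less 30 min break → 8 h 43 min
Thu: 5:03 AM–11:53 AM = 6 h 50 min; less 30 min break → 6 h 20 min
Fri: 5:50 AM–5:40 PM = 11 h 50 min; less 30 min break → 11 h 20 min
Sat: 10:55 AM–10:53 PM = 11 h 58 min; less 30 min break → 11 h 28 min
Sun: 8:45 AM–8:04 PM = 11 h 19 min; less 30 min break → 10 h 49 min
Wed reg 8 h 43 min / OT 0 h 0 min; Thu reg 6 h 20 min / OT 0 h 0 min; Fri reg 10 h 0 min / OT 1 h 20 min; Sat reg 10 h 0 min / OT 1 h 28 min; Sun reg 10 h 0 min / OT 0 h 49 min.
Totals: regular 45 h 3 min, overtime 3 h 37 min.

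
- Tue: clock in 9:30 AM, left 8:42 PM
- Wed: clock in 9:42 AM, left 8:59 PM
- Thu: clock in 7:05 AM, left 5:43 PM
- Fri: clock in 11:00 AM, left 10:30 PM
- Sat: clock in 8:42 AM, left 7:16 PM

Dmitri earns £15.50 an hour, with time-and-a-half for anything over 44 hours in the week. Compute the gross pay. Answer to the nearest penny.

Tue: 9:30 AM–8:42 PM = 11 h 12 min
Wed: 9:42 AM–8:59 PM = 11 h 17 min
Thu: 7:05 AM–5:43 PM = 10 h 38 min
Fri: 11:00 AM–10:30 PM = 11 h 30 min
Sat: 8:42 AM–7:16 PM = 10 h 34 min
Total worked: 55 h 11 min = 3311 min.
Regular 44 h 0 min = 2640 min at £15.50/h; overtime 11 h 11 min = 671 min at £23.25/h.
Pay = (2640 × £15.50 + 671 × £23.25) ÷ 60 = £942.01.

£942.01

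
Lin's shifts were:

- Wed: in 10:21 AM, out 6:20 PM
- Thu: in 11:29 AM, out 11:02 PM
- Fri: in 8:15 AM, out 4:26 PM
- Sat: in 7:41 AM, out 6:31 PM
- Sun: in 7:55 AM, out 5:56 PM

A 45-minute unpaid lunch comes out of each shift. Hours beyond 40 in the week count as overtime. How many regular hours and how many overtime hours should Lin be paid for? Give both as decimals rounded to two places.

Regular 40.00 hours, overtime 4.82 hours

Wed: 10:21 AM–6:20 PM = 7 h 59 min; less 45 min break → 7 h 14 min
Thu: 11:29 AM–11:02 PM = 11 h 33 min; less 45 min break → 10 h 48 min
Fri: 8:15 AM–4:26 PM = 8 h 11 min; less 45 min break → 7 h 26 min
Sat: 7:41 AM–6:31 PM = 10 h 50 min; less 45 min break → 10 h 5 min
Sun: 7:55 AM–5:56 PM = 10 h 1 min; less 45 min break → 9 h 16 min
Total worked: 44 h 49 min = 44.82 h.
Threshold 40 h → overtime 4 h 49 min, regular 40 h 0 min.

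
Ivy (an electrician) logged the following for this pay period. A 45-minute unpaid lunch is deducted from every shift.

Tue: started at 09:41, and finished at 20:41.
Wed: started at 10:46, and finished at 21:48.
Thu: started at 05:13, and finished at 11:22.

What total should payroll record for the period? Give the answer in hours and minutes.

25 h 56 min

Tue: 09:41–20:41 = 11 h 0 min; less 45 min break → 10 h 15 min
Wed: 10:46–21:48 = 11 h 2 min; less 45 min break → 10 h 17 min
Thu: 05:13–11:22 = 6 h 9 min; less 45 min break → 5 h 24 min
Total: 10 h 15 min + 10 h 17 min + 5 h 24 min = 25 h 56 min.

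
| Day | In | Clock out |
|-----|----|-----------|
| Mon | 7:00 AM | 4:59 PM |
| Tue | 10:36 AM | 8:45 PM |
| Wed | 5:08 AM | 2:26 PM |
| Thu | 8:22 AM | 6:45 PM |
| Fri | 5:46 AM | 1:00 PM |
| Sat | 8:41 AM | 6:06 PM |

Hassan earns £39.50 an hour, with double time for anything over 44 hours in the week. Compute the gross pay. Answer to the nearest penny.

£2722.87

Mon: 7:00 AM–4:59 PM = 9 h 59 min
Tue: 10:36 AM–8:45 PM = 10 h 9 min
Wed: 5:08 AM–2:26 PM = 9 h 18 min
Thu: 8:22 AM–6:45 PM = 10 h 23 min
Fri: 5:46 AM–1:00 PM = 7 h 14 min
Sat: 8:41 AM–6:06 PM = 9 h 25 min
Total worked: 56 h 28 min = 3388 min.
Regular 44 h 0 min = 2640 min at £39.50/h; overtime 12 h 28 min = 748 min at £79.00/h.
Pay = (2640 × £39.50 + 748 × £79.00) ÷ 60 = £2722.87.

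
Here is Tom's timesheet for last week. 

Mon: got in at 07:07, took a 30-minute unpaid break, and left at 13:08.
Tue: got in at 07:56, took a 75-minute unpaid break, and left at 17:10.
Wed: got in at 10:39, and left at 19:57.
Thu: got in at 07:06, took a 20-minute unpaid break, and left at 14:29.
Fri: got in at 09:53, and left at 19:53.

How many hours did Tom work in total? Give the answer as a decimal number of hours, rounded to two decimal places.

Mon: 07:07–13:08 = 6 h 1 min; less 30 min break → 5 h 31 min
Tue: 07:56–17:10 = 9 h 14 min; less 75 min break → 7 h 59 min
Wed: 10:39–19:57 = 9 h 18 min
Thu: 07:06–14:29 = 7 h 23 min; less 20 min break → 7 h 3 min
Fri: 09:53–19:53 = 10 h 0 min
Total: 5 h 31 min + 7 h 59 min + 9 h 18 min + 7 h 3 min + 10 h 0 min = 39 h 51 min.

39.85 hours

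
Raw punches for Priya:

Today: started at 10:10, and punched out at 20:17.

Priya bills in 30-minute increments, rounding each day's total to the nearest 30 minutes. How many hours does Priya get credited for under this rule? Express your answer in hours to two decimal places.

Today: 10:10–20:17 = 10 h 7 min → rounds to 10 h 0 min

10.00 hours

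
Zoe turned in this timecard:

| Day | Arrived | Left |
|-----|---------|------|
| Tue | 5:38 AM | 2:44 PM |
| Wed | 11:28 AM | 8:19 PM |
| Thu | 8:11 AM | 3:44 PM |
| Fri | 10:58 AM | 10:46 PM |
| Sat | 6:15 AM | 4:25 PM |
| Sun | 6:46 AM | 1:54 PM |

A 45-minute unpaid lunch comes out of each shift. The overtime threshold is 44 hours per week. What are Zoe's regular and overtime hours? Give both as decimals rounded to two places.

Regular 44.00 hours, overtime 6.10 hours

Tue: 5:38 AM–2:44 PM = 9 h 6 min; less 45 min break → 8 h 21 min
Wed: 11:28 AM–8:19 PM = 8 h 51 min; less 45 min break → 8 h 6 min
Thu: 8:11 AM–3:44 PM = 7 h 33 min; less 45 min break → 6 h 48 min
Fri: 10:58 AM–10:46 PM = 11 h 48 min; less 45 min break → 11 h 3 min
Sat: 6:15 AM–4:25 PM = 10 h 10 min; less 45 min break → 9 h 25 min
Sun: 6:46 AM–1:54 PM = 7 h 8 min; less 45 min break → 6 h 23 min
Total worked: 50 h 6 min = 50.10 h.
Threshold 44 h → overtime 6 h 6 min, regular 44 h 0 min.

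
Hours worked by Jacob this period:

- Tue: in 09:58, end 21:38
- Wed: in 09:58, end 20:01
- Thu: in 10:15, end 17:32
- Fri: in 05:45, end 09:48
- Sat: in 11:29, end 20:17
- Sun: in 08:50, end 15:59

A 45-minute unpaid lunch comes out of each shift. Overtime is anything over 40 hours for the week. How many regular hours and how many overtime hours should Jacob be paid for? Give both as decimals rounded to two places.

Regular 40.00 hours, overtime 4.50 hours

Tue: 09:58–21:38 = 11 h 40 min; less 45 min break → 10 h 55 min
Wed: 09:58–20:01 = 10 h 3 min; less 45 min break → 9 h 18 min
Thu: 10:15–17:32 = 7 h 17 min; less 45 min break → 6 h 32 min
Fri: 05:45–09:48 = 4 h 3 min; less 45 min break → 3 h 18 min
Sat: 11:29–20:17 = 8 h 48 min; less 45 min break → 8 h 3 min
Sun: 08:50–15:59 = 7 h 9 min; less 45 min break → 6 h 24 min
Total worked: 44 h 30 min = 44.50 h.
Threshold 40 h → overtime 4 h 30 min, regular 40 h 0 min.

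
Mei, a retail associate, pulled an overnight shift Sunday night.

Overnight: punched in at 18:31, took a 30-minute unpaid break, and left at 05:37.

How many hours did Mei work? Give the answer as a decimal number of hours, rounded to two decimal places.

Overnight: 18:31 → midnight = 5 h 29 min; midnight → 05:37 = 5 h 37 min; span 11 h 6 min; less 30 min break → 10 h 36 min

10.60 hours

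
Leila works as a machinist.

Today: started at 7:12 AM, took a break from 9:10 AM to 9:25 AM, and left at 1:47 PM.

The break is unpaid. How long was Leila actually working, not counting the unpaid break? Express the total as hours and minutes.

6 h 20 min

Today: 7:12 AM–1:47 PM = 6 h 35 min; less 15 min break → 6 h 20 min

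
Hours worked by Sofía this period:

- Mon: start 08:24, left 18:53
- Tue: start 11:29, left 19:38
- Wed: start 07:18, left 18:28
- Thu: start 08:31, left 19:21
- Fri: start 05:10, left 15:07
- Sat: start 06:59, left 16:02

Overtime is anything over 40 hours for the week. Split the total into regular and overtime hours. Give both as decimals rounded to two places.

Regular 40.00 hours, overtime 19.63 hours

Mon: 08:24–18:53 = 10 h 29 min
Tue: 11:29–19:38 = 8 h 9 min
Wed: 07:18–18:28 = 11 h 10 min
Thu: 08:31–19:21 = 10 h 50 min
Fri: 05:10–15:07 = 9 h 57 min
Sat: 06:59–16:02 = 9 h 3 min
Total worked: 59 h 38 min = 59.63 h.
Threshold 40 h → overtime 19 h 38 min, regular 40 h 0 min.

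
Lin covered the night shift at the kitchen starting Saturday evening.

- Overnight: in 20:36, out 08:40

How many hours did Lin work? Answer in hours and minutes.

12 h 4 min

Overnight: 20:36 → midnight = 3 h 24 min; midnight → 08:40 = 8 h 40 min; span 12 h 4 min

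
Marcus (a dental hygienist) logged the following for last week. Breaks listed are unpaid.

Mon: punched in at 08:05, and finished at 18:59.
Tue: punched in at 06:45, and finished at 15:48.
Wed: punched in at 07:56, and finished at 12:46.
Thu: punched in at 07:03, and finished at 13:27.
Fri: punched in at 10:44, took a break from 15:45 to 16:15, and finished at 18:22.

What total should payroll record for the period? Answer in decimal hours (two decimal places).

38.32 hours

Mon: 08:05–18:59 = 10 h 54 min
Tue: 06:45–15:48 = 9 h 3 min
Wed: 07:56–12:46 = 4 h 50 min
Thu: 07:03–13:27 = 6 h 24 min
Fri: 10:44–18:22 = 7 h 38 min; less 30 min break → 7 h 8 min
Total: 10 h 54 min + 9 h 3 min + 4 h 50 min + 6 h 24 min + 7 h 8 min = 38 h 19 min.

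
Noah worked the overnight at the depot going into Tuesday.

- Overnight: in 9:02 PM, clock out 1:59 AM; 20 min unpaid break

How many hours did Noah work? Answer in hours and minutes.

4 h 37 min

Overnight: 9:02 PM → midnight = 2 h 58 min; midnight → 1:59 AM = 1 h 59 min; span 4 h 57 min; less 20 min break → 4 h 37 min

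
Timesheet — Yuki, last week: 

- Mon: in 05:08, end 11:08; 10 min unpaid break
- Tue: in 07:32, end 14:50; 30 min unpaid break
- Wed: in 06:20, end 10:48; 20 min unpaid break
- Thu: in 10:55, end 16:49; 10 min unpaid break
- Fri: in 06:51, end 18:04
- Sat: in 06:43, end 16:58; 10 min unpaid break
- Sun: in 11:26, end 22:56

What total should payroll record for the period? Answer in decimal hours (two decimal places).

Mon: 05:08–11:08 = 6 h 0 min; less 10 min break → 5 h 50 min
Tue: 07:32–14:50 = 7 h 18 min; less 30 min break → 6 h 48 min
Wed: 06:20–10:48 = 4 h 28 min; less 20 min break → 4 h 8 min
Thu: 10:55–16:49 = 5 h 54 min; less 10 min break → 5 h 44 min
Fri: 06:51–18:04 = 11 h 13 min
Sat: 06:43–16:58 = 10 h 15 min; less 10 min break → 10 h 5 min
Sun: 11:26–22:56 = 11 h 30 min
Total: 5 h 50 min + 6 h 48 min + 4 h 8 min + 5 h 44 min + 11 h 13 min + 10 h 5 min + 11 h 30 min = 55 h 18 min.

55.30 hours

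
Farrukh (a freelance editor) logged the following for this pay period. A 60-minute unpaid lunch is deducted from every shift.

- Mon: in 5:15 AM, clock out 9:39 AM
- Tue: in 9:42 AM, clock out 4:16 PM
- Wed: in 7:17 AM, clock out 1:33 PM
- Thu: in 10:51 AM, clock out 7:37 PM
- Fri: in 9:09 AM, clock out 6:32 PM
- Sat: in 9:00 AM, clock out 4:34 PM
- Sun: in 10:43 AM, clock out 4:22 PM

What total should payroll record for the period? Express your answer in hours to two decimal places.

41.60 hours

Mon: 5:15 AM–9:39 AM = 4 h 24 min; less 60 min break → 3 h 24 min
Tue: 9:42 AM–4:16 PM = 6 h 34 min; less 60 min break → 5 h 34 min
Wed: 7:17 AM–1:33 PM = 6 h 16 min; less 60 min break → 5 h 16 min
Thu: 10:51 AM–7:37 PM = 8 h 46 min; less 60 min break → 7 h 46 min
Fri: 9:09 AM–6:32 PM = 9 h 23 min; less 60 min break → 8 h 23 min
Sat: 9:00 AM–4:34 PM = 7 h 34 min; less 60 min break → 6 h 34 min
Sun: 10:43 AM–4:22 PM = 5 h 39 min; less 60 min break → 4 h 39 min
Total: 3 h 24 min + 5 h 34 min + 5 h 16 min + 7 h 46 min + 8 h 23 min + 6 h 34 min + 4 h 39 min = 41 h 36 min.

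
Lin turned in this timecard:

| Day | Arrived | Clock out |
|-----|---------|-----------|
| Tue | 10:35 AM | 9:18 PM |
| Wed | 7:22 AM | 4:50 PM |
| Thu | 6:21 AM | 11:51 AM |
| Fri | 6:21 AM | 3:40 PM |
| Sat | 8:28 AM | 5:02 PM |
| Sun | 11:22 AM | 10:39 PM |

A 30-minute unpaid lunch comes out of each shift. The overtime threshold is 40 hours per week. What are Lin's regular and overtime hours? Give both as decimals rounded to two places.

Tue: 10:35 AM–9:18 PM = 10 h 43 min; less 30 min break → 10 h 13 min
Wed: 7:22 AM–4:50 PM = 9 h 28 min; less 30 min break → 8 h 58 min
Thu: 6:21 AM–11:51 AM = 5 h 30 min; less 30 min break → 5 h 0 min
Fri: 6:21 AM–3:40 PM = 9 h 19 min; less 30 min break → 8 h 49 min
Sat: 8:28 AM–5:02 PM = 8 h 34 min; less 30 min break → 8 h 4 min
Sun: 11:22 AM–10:39 PM = 11 h 17 min; less 30 min break → 10 h 47 min
Total worked: 51 h 51 min = 51.85 h.
Threshold 40 h → overtime 11 h 51 min, regular 40 h 0 min.

Regular 40.00 hours, overtime 11.85 hours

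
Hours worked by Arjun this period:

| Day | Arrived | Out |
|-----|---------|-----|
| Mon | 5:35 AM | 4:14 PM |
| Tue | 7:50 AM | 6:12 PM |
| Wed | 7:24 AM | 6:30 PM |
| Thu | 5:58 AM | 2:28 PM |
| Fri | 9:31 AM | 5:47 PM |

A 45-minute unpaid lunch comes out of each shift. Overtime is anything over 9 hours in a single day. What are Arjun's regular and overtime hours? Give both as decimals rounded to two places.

Mon: 5:35 AM–4:14 PM = 10 h 39 min; less 45 min break → 9 h 54 min
Tue: 7:50 AM–6:12 PM = 10 h 22 min; less 45 min break → 9 h 37 min
Wed: 7:24 AM–6:30 PM = 11 h 6 min; less 45 min break → 10 h 21 min
Thu: 5:58 AM–2:28 PM = 8 h 30 min; less 45 min break → 7 h 45 min
Fri: 9:31 AM–5:47 PM = 8 h 16 min; less 45 min break → 7 h 31 min
Mon reg 9 h 0 min / OT 0 h 54 min; Tue reg 9 h 0 min / OT 0 h 37 min; Wed reg 9 h 0 min / OT 1 h 21 min; Thu reg 7 h 45 min / OT 0 h 0 min; Fri reg 7 h 31 min / OT 0 h 0 min.
Totals: regular 42 h 16 min, overtime 2 h 52 min.

Regular 42.27 hours, overtime 2.87 hours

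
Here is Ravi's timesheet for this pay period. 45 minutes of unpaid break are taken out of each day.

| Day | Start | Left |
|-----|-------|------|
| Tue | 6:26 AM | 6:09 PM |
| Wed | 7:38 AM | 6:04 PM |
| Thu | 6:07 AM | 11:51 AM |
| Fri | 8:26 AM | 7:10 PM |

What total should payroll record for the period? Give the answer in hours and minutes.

Tue: 6:26 AM–6:09 PM = 11 h 43 min; less 45 min break → 10 h 58 min
Wed: 7:38 AM–6:04 PM = 10 h 26 min; less 45 min break → 9 h 41 min
Thu: 6:07 AM–11:51 AM = 5 h 44 min; less 45 min break → 4 h 59 min
Fri: 8:26 AM–7:10 PM = 10 h 44 min; less 45 min break → 9 h 59 min
Total: 10 h 58 min + 9 h 41 min + 4 h 59 min + 9 h 59 min = 35 h 37 min.

35 h 37 min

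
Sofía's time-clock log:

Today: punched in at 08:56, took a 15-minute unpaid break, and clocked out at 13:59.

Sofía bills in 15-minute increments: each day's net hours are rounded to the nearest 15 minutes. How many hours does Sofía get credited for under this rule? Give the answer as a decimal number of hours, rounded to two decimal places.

Today: 08:56–13:59 = 5 h 3 min − 15 min = 4 h 48 min → rounds to 4 h 45 min

4.75 hours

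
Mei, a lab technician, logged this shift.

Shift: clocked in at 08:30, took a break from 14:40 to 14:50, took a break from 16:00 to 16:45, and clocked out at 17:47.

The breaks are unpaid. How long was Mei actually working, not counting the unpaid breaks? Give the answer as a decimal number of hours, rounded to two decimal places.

8.37 hours

Shift: 08:30–17:47 = 9 h 17 min; less 55 min break → 8 h 22 min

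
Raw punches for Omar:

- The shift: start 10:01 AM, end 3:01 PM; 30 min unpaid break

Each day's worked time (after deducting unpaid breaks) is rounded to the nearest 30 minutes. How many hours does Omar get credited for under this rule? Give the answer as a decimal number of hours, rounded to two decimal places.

4.50 hours

The shift: 10:01 AM–3:01 PM = 5 h 0 min − 30 min = 4 h 30 min → rounds to 4 h 30 min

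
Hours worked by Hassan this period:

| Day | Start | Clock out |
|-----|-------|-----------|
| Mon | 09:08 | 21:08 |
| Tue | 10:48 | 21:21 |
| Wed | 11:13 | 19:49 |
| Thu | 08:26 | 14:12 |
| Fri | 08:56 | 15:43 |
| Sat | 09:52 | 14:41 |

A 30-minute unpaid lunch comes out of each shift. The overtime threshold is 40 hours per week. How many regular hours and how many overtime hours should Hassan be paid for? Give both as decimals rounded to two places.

Mon: 09:08–21:08 = 12 h 0 min; less 30 min break → 11 h 30 min
Tue: 10:48–21:21 = 10 h 33 min; less 30 min break → 10 h 3 min
Wed: 11:13–19:49 = 8 h 36 min; less 30 min break → 8 h 6 min
Thu: 08:26–14:12 = 5 h 46 min; less 30 min break → 5 h 16 min
Fri: 08:56–15:43 = 6 h 47 min; less 30 min break → 6 h 17 min
Sat: 09:52–14:41 = 4 h 49 min; less 30 min break → 4 h 19 min
Total worked: 45 h 31 min = 45.52 h.
Threshold 40 h → overtime 5 h 31 min, regular 40 h 0 min.

Regular 40.00 hours, overtime 5.52 hours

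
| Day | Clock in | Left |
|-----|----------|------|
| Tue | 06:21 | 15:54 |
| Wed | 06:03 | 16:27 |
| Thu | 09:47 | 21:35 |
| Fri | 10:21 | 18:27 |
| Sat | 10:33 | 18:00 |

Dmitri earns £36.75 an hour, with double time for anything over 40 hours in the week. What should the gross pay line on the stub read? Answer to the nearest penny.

Tue: 06:21–15:54 = 9 h 33 min
Wed: 06:03–16:27 = 10 h 24 min
Thu: 09:47–21:35 = 11 h 48 min
Fri: 10:21–18:27 = 8 h 6 min
Sat: 10:33–18:00 = 7 h 27 min
Total worked: 47 h 18 min = 2838 min.
Regular 40 h 0 min = 2400 min at £36.75/h; overtime 7 h 18 min = 438 min at £73.50/h.
Pay = (2400 × £36.75 + 438 × £73.50) ÷ 60 = £2006.55.

£2006.55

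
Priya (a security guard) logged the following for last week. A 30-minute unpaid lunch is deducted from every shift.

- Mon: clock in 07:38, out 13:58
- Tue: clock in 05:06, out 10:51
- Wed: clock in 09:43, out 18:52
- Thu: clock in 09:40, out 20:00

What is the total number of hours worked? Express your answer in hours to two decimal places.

29.57 hours

Mon: 07:38–13:58 = 6 h 20 min; less 30 min break → 5 h 50 min
Tue: 05:06–10:51 = 5 h 45 min; less 30 min break → 5 h 15 min
Wed: 09:43–18:52 = 9 h 9 min; less 30 min break → 8 h 39 min
Thu: 09:40–20:00 = 10 h 20 min; less 30 min break → 9 h 50 min
Total: 5 h 50 min + 5 h 15 min + 8 h 39 min + 9 h 50 min = 29 h 34 min.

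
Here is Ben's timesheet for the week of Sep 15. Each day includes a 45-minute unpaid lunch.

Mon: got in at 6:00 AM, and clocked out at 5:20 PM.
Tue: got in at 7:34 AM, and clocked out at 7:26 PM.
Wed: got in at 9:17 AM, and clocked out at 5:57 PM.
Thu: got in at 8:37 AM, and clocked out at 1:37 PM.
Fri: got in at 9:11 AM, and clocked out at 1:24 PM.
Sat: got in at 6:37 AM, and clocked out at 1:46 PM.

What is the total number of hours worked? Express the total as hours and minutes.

43 h 44 min

Mon: 6:00 AM–5:20 PM = 11 h 20 min; less 45 min break → 10 h 35 min
Tue: 7:34 AM–7:26 PM = 11 h 52 min; less 45 min break → 11 h 7 min
Wed: 9:17 AM–5:57 PM = 8 h 40 min; less 45 min break → 7 h 55 min
Thu: 8:37 AM–1:37 PM = 5 h 0 min; less 45 min break → 4 h 15 min
Fri: 9:11 AM–1:24 PM = 4 h 13 min; less 45 min break → 3 h 28 min
Sat: 6:37 AM–1:46 PM = 7 h 9 min; less 45 min break → 6 h 24 min
Total: 10 h 35 min + 11 h 7 min + 7 h 55 min + 4 h 15 min + 3 h 28 min + 6 h 24 min = 43 h 44 min.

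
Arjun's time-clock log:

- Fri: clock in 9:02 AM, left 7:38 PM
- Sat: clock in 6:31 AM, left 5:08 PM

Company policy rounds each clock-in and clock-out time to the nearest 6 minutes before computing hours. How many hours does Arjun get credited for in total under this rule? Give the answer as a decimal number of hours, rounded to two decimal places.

Fri: in 9:02 AM→9:00 AM, out 7:38 PM→7:36 PM; 10 h 36 min
Sat: in 6:31 AM→6:30 AM, out 5:08 PM→5:06 PM; 10 h 36 min
Total credited: 21 h 12 min.

21.20 hours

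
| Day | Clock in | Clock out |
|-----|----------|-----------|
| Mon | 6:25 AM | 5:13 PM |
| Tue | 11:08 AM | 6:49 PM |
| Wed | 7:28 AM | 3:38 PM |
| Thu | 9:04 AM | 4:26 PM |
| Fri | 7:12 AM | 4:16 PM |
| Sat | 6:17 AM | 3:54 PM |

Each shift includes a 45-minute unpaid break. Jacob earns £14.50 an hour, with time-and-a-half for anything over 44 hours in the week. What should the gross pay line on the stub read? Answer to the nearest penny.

£729.35

Mon: 6:25 AM–5:13 PM = 10 h 48 min; less 45 min break → 10 h 3 min
Tue: 11:08 AM–6:49 PM = 7 h 41 min; less 45 min break → 6 h 56 min
Wed: 7:28 AM–3:38 PM = 8 h 10 min; less 45 min break → 7 h 25 min
Thu: 9:04 AM–4:26 PM = 7 h 22 min; less 45 min break → 6 h 37 min
Fri: 7:12 AM–4:16 PM = 9 h 4 min; less 45 min break → 8 h 19 min
Sat: 6:17 AM–3:54 PM = 9 h 37 min; less 45 min break → 8 h 52 min
Total worked: 48 h 12 min = 2892 min.
Regular 44 h 0 min = 2640 min at £14.50/h; overtime 4 h 12 min = 252 min at £21.75/h.
Pay = (2640 × £14.50 + 252 × £21.75) ÷ 60 = £729.35.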